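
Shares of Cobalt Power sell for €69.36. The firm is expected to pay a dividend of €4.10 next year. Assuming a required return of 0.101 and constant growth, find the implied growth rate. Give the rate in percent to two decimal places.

4.19%

From P₀ = D₁/(r − g), the implied growth is g = r − D₁/P₀.
g = 0.101 − 4.10/69.36 = 0.101 − 0.05911 = 0.04189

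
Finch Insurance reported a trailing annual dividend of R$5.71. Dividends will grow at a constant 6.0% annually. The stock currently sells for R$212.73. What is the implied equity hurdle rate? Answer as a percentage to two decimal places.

8.85%

Rearranging the constant-growth DDM: r = D₁/P₀ + g.
D₁ = 5.71 × (1 + 0.06) = 6.0526.
r = 6.0526 / 212.73 + 0.06 = 0.02845 + 0.06 = 0.08845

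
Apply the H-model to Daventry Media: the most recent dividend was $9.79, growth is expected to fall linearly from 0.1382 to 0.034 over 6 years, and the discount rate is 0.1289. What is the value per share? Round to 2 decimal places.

$138.92

H-model: P₀ = D₀[(1+g_L) + H(g_S−g_L)]/(r−g_L), with H = 6/2 = 3.
P₀ = 9.79 × [(1+0.034) + 3×(0.1382−0.034)] / (0.1289−0.034)
   = 9.79 × 1.3466 / 0.0949 = 138.9169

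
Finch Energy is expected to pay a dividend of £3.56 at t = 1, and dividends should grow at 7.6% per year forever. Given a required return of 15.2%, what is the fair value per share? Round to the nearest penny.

£46.84

Gordon growth model: P₀ = D₁/(r − g), with D₁ = 3.56 given directly.
P₀ = 3.5600 / (0.152 − 0.076) = 3.5600 / 0.076 = 46.8421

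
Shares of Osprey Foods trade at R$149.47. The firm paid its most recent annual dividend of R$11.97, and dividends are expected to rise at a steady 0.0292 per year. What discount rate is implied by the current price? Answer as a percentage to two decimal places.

Rearranging the constant-growth DDM: r = D₁/P₀ + g.
D₁ = 11.97 × (1 + 0.0292) = 12.3195.
r = 12.3195 / 149.47 + 0.0292 = 0.08242 + 0.0292 = 0.11162

11.16%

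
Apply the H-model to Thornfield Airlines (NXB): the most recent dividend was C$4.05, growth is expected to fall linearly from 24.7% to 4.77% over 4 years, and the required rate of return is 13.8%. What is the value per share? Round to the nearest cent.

C$64.87

H-model: P₀ = D₀[(1+g_L) + H(g_S−g_L)]/(r−g_L), with H = 4/2 = 2.
P₀ = 4.05 × [(1+0.0477) + 2×(0.247−0.0477)] / (0.138−0.0477)
   = 4.05 × 1.4463 / 0.0903 = 64.8673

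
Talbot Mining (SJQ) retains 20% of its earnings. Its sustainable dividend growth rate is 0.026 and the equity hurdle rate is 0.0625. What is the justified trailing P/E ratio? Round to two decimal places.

Payout ratio b = 1 − 0.20 = 0.80.
Justified trailing P/E = b(1+g)/(r−g) = 0.80×(1+0.026)/(0.0625−0.026) = 22.4877

22.49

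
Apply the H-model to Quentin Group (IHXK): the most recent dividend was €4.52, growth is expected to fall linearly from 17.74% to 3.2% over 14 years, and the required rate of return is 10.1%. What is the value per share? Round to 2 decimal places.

H-model: P₀ = D₀[(1+g_L) + H(g_S−g_L)]/(r−g_L), with H = 14/2 = 7.
P₀ = 4.52 × [(1+0.032) + 7×(0.1774−0.032)] / (0.101−0.032)
   = 4.52 × 2.0498 / 0.069 = 134.2768

€134.28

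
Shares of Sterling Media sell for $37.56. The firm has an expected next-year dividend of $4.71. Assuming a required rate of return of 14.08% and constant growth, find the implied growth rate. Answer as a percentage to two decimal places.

1.54%

From P₀ = D₁/(r − g), the implied growth is g = r − D₁/P₀.
g = 0.1408 − 4.71/37.56 = 0.1408 − 0.12540 = 0.01540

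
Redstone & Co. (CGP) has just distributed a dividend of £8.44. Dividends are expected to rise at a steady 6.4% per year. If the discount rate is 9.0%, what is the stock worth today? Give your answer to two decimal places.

Gordon growth model: P₀ = D₁/(r − g). D₁ = 8.44 × (1 + 0.064) = 8.9802.
P₀ = 8.9802 / (0.09 − 0.064) = 8.9802 / 0.026 = 345.3908

£345.39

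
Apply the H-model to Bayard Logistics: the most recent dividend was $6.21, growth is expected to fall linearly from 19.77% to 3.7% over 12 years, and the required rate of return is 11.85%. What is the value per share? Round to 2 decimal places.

$152.48

H-model: P₀ = D₀[(1+g_L) + H(g_S−g_L)]/(r−g_L), with H = 12/2 = 6.
P₀ = 6.21 × [(1+0.037) + 6×(0.1977−0.037)] / (0.1185−0.037)
   = 6.21 × 2.0012 / 0.0815 = 152.4841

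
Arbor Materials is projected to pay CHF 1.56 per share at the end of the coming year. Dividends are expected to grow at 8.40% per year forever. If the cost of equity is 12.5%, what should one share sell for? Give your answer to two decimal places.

Gordon growth model: P₀ = D₁/(r − g), with D₁ = 1.56 given directly.
P₀ = 1.5600 / (0.125 − 0.084) = 1.5600 / 0.041 = 38.0488

CHF 38.05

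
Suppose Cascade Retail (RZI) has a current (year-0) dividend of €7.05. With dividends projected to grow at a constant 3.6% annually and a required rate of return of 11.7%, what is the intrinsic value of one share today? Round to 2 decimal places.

€90.17

Gordon growth model: P₀ = D₁/(r − g). D₁ = 7.05 × (1 + 0.036) = 7.3038.
P₀ = 7.3038 / (0.117 − 0.036) = 7.3038 / 0.081 = 90.1704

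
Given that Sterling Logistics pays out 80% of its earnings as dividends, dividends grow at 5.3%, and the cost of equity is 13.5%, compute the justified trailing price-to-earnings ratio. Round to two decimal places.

10.27

Justified trailing P/E = b(1+g)/(r−g) = 0.80×(1+0.053)/(0.135−0.053) = 10.2732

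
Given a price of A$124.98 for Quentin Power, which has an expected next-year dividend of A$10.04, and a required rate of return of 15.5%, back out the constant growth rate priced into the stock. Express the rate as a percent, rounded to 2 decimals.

From P₀ = D₁/(r − g), the implied growth is g = r − D₁/P₀.
g = 0.155 − 10.04/124.98 = 0.155 − 0.08033 = 0.07467

7.47%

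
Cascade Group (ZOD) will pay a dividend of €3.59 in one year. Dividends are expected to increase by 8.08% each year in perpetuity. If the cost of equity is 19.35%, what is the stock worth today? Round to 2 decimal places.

Gordon growth model: P₀ = D₁/(r − g), with D₁ = 3.59 given directly.
P₀ = 3.5900 / (0.1935 − 0.0808) = 3.5900 / 0.1127 = 31.8545

€31.85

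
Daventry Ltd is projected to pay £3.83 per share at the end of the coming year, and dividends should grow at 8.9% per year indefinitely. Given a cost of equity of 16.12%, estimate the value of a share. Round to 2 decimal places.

£53.05

Gordon growth model: P₀ = D₁/(r − g), with D₁ = 3.83 given directly.
P₀ = 3.8300 / (0.1612 − 0.089) = 3.8300 / 0.0722 = 53.0471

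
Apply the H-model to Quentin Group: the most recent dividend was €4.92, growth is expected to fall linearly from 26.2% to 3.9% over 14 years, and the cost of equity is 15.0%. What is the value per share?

H-model: P₀ = D₀[(1+g_L) + H(g_S−g_L)]/(r−g_L), with H = 14/2 = 7.
P₀ = 4.92 × [(1+0.039) + 7×(0.262−0.039)] / (0.15−0.039)
   = 4.92 × 2.6000 / 0.111 = 115.2432

€115.24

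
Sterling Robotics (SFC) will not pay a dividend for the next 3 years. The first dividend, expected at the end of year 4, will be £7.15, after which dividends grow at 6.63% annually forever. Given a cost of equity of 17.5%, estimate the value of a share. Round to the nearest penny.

Deferred-dividend DDM. At t=3 the remaining stream is a growing perpetuity with first payment D_4 = 7.15.
V_3 = D_4/(r−g) = 7.15/(0.175−0.0663) = 65.7774
P₀ = V_3/(1+r)^3 = 65.7774/(1+0.175)^3 = 40.5474

£40.55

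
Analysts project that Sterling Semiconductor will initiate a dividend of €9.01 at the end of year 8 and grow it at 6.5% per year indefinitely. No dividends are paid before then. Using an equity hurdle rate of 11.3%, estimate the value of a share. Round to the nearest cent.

€88.72

Deferred-dividend DDM. At t=7 the remaining stream is a growing perpetuity with first payment D_8 = 9.01.
V_7 = D_8/(r−g) = 9.01/(0.113−0.065) = 187.7083
P₀ = V_7/(1+r)^7 = 187.7083/(1+0.113)^7 = 88.7192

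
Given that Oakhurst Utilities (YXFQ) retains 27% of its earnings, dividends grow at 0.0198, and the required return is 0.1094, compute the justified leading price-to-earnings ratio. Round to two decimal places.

Payout ratio b = 1 − 0.27 = 0.73.
Justified leading P/E = b/(r−g) = 0.73/(0.1094−0.0198) = 8.1473

8.15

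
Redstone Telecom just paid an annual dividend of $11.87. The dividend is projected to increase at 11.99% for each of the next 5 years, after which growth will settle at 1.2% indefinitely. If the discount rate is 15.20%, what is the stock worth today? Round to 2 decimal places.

Two-stage DDM. Project D₁…D_5 at 0.1199, terminal growth 0.012, discount at r = 0.152.
D_1 = 13.2932
D_2 = 14.8871
D_3 = 16.6720
D_4 = 18.6710
D_5 = 20.9097
Terminal value at t=5: TV = D_6/(r−g) = 21.1606/(0.152−0.012) = 151.1470
P₀ = 13.2932/(1+0.152)^1 + 14.8871/(1+0.152)^2 + 16.6720/(1+0.152)^3 + 18.6710/(1+0.152)^4 + 20.9097/(1+0.152)^5 + 151.1470/(1+0.152)^5 = 129.0659

$129.07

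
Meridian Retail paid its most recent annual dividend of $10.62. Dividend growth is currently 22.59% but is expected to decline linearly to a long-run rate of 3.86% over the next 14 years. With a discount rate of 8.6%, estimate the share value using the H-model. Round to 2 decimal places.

H-model: P₀ = D₀[(1+g_L) + H(g_S−g_L)]/(r−g_L), with H = 14/2 = 7.
P₀ = 10.62 × [(1+0.0386) + 7×(0.2259−0.0386)] / (0.086−0.0386)
   = 10.62 × 2.3497 / 0.0474 = 526.4518

$526.45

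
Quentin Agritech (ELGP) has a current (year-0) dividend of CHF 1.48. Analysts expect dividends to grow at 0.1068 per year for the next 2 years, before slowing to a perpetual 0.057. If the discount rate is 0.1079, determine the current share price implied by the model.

CHF 33.63

Two-stage DDM. Project D₁…D_2 at 0.1068, terminal growth 0.057, discount at r = 0.1079.
D_1 = 1.6381
D_2 = 1.8130
Terminal value at t=2: TV = D_3/(r−g) = 1.9164/(0.1079−0.057) = 37.6493
P₀ = 1.6381/(1+0.1079)^1 + 1.8130/(1+0.1079)^2 + 37.6493/(1+0.1079)^2 = 33.6286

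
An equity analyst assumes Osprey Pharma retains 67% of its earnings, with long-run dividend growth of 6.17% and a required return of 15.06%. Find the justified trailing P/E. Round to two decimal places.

Payout ratio b = 1 − 0.67 = 0.33.
Justified trailing P/E = b(1+g)/(r−g) = 0.33×(1+0.0617)/(0.1506−0.0617) = 3.9411

3.94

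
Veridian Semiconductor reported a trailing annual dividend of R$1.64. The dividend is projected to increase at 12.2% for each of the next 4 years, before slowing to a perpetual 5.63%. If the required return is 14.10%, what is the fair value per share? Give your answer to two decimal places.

R$25.42

Two-stage DDM. Project D₁…D_4 at 0.122, terminal growth 0.0563, discount at r = 0.141.
D_1 = 1.8401
D_2 = 2.0646
D_3 = 2.3164
D_4 = 2.5991
Terminal value at t=4: TV = D_5/(r−g) = 2.7454/(0.141−0.0563) = 32.4130
P₀ = 1.8401/(1+0.141)^1 + 2.0646/(1+0.141)^2 + 2.3164/(1+0.141)^3 + 2.5991/(1+0.141)^4 + 32.4130/(1+0.141)^4 = 25.4153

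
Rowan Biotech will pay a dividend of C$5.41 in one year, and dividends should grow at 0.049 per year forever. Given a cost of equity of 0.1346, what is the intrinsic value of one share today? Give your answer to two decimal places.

C$63.20

Gordon growth model: P₀ = D₁/(r − g), with D₁ = 5.41 given directly.
P₀ = 5.4100 / (0.1346 − 0.049) = 5.4100 / 0.0856 = 63.2009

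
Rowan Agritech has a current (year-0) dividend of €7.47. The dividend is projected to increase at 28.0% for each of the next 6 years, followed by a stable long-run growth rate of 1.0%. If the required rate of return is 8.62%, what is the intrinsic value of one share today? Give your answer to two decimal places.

€347.93

Two-stage DDM. Project D₁…D_6 at 0.28, terminal growth 0.01, discount at r = 0.0862.
D_1 = 9.5616
D_2 = 12.2388
D_3 = 15.6657
D_4 = 20.0521
D_5 = 25.6667
D_6 = 32.8534
Terminal value at t=6: TV = D_7/(r−g) = 33.1819/(0.0862−0.01) = 435.4586
P₀ = 9.5616/(1+0.0862)^1 + 12.2388/(1+0.0862)^2 + 15.6657/(1+0.0862)^3 + 20.0521/(1+0.0862)^4 + 25.6667/(1+0.0862)^5 + 32.8534/(1+0.0862)^6 + 435.4586/(1+0.0862)^6 = 347.9332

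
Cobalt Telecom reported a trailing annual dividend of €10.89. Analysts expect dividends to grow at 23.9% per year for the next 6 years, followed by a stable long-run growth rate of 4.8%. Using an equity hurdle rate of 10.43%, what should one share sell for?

Two-stage DDM. Project D₁…D_6 at 0.239, terminal growth 0.048, discount at r = 0.1043.
D_1 = 13.4927
D_2 = 16.7175
D_3 = 20.7129
D_4 = 25.6633
D_5 = 31.7969
D_6 = 39.3963
Terminal value at t=6: TV = D_7/(r−g) = 41.2873/(0.1043−0.048) = 733.3455
P₀ = 13.4927/(1+0.1043)^1 + 16.7175/(1+0.1043)^2 + 20.7129/(1+0.1043)^3 + 25.6633/(1+0.1043)^4 + 31.7969/(1+0.1043)^5 + 39.3963/(1+0.1043)^6 + 733.3455/(1+0.1043)^6 = 504.0272

€504.03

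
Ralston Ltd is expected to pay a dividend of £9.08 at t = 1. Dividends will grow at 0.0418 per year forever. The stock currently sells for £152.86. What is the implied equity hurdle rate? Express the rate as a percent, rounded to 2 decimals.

Rearranging the constant-growth DDM: r = D₁/P₀ + g.
r = 9.0800 / 152.86 + 0.0418 = 0.05940 + 0.0418 = 0.10120

10.12%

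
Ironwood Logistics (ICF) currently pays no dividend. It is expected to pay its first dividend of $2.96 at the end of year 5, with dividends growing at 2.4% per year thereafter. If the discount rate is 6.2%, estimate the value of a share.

Deferred-dividend DDM. At t=4 the remaining stream is a growing perpetuity with first payment D_5 = 2.96.
V_4 = D_5/(r−g) = 2.96/(0.062−0.024) = 77.8947
P₀ = V_4/(1+r)^4 = 77.8947/(1+0.062)^4 = 61.2365

$61.24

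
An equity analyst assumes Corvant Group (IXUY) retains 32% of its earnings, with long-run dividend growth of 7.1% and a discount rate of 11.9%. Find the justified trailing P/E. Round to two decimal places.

15.17

Payout ratio b = 1 − 0.32 = 0.68.
Justified trailing P/E = b(1+g)/(r−g) = 0.68×(1+0.071)/(0.119−0.071) = 15.1725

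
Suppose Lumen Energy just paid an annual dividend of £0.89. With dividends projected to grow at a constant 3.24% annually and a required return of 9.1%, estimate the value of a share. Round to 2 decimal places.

£15.68

Gordon growth model: P₀ = D₁/(r − g). D₁ = 0.89 × (1 + 0.0324) = 0.9188.
P₀ = 0.9188 / (0.091 − 0.0324) = 0.9188 / 0.0586 = 15.6798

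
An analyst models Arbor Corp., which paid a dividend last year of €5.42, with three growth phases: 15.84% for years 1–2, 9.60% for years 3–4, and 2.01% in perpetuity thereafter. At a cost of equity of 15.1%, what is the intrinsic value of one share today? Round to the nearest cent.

€59.94

Three-stage DDM. Project D₁…D_4; terminal Gordon value at t=4 with g = 0.0201; discount at r = 0.151.
D_1 = 6.2785
D_2 = 7.2730
D_3 = 7.9713
D_4 = 8.7365
TV_4 = 8.9121/(0.151−0.0201) = 68.0833
P₀ = Σ Dₜ/(1+r)ᵗ + TV_4/(1+r)^4 = 59.9419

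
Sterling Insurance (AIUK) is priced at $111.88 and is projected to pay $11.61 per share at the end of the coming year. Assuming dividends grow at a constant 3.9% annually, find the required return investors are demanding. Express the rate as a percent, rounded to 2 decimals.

Rearranging the constant-growth DDM: r = D₁/P₀ + g.
r = 11.6100 / 111.88 + 0.039 = 0.10377 + 0.039 = 0.14277

14.28%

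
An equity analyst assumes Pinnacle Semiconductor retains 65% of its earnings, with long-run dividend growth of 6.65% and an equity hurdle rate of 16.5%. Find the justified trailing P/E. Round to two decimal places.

Payout ratio b = 1 − 0.65 = 0.35.
Justified trailing P/E = b(1+g)/(r−g) = 0.35×(1+0.0665)/(0.165−0.0665) = 3.7896

3.79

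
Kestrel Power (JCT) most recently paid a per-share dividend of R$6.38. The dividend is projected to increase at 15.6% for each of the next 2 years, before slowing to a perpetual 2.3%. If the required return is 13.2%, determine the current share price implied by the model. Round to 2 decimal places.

Two-stage DDM. Project D₁…D_2 at 0.156, terminal growth 0.023, discount at r = 0.132.
D_1 = 7.3753
D_2 = 8.5258
Terminal value at t=2: TV = D_3/(r−g) = 8.7219/(0.132−0.023) = 80.0176
P₀ = 7.3753/(1+0.132)^1 + 8.5258/(1+0.132)^2 + 80.0176/(1+0.132)^2 = 75.6129

R$75.61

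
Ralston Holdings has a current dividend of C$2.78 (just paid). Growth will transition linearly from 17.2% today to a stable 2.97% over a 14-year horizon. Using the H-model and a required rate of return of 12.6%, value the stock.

H-model: P₀ = D₀[(1+g_L) + H(g_S−g_L)]/(r−g_L), with H = 14/2 = 7.
P₀ = 2.78 × [(1+0.0297) + 7×(0.172−0.0297)] / (0.126−0.0297)
   = 2.78 × 2.0258 / 0.0963 = 58.4810

C$58.48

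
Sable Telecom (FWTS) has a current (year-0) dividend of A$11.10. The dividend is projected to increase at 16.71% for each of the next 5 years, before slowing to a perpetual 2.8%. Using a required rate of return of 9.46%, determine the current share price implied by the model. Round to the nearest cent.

A$303.66

Two-stage DDM. Project D₁…D_5 at 0.1671, terminal growth 0.028, discount at r = 0.0946.
D_1 = 12.9548
D_2 = 15.1196
D_3 = 17.6460
D_4 = 20.5947
D_5 = 24.0361
Terminal value at t=5: TV = D_6/(r−g) = 24.7091/(0.0946−0.028) = 371.0071
P₀ = 12.9548/(1+0.0946)^1 + 15.1196/(1+0.0946)^2 + 17.6460/(1+0.0946)^3 + 20.5947/(1+0.0946)^4 + 24.0361/(1+0.0946)^5 + 371.0071/(1+0.0946)^5 = 303.6565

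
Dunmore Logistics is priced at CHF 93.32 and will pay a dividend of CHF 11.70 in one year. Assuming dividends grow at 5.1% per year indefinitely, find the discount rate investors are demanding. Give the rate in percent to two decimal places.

17.64%

Rearranging the constant-growth DDM: r = D₁/P₀ + g.
r = 11.7000 / 93.32 + 0.051 = 0.12538 + 0.051 = 0.17638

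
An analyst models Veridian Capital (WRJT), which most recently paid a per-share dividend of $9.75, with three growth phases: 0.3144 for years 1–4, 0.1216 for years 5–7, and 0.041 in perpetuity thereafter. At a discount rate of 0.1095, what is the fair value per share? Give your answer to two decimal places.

Three-stage DDM. Project D₁…D_7; terminal Gordon value at t=7 with g = 0.041; discount at r = 0.1095.
D_1 = 12.8154
D_2 = 16.8446
D_3 = 22.1405
D_4 = 29.1015
D_5 = 32.6402
D_6 = 36.6092
D_7 = 41.0609
TV_7 = 42.7444/(0.1095−0.041) = 624.0063
P₀ = Σ Dₜ/(1+r)ᵗ + TV_7/(1+r)^7 = 421.0368

$421.04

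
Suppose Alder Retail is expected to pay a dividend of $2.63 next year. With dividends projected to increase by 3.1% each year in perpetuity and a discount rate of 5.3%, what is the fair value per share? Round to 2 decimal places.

Gordon growth model: P₀ = D₁/(r − g), with D₁ = 2.63 given directly.
P₀ = 2.6300 / (0.053 − 0.031) = 2.6300 / 0.022 = 119.5455

$119.55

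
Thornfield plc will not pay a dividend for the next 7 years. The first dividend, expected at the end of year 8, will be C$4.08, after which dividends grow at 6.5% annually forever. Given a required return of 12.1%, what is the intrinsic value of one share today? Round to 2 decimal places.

C$32.75

Deferred-dividend DDM. At t=7 the remaining stream is a growing perpetuity with first payment D_8 = 4.08.
V_7 = D_8/(r−g) = 4.08/(0.121−0.065) = 72.8571
P₀ = V_7/(1+r)^7 = 72.8571/(1+0.121)^7 = 32.7516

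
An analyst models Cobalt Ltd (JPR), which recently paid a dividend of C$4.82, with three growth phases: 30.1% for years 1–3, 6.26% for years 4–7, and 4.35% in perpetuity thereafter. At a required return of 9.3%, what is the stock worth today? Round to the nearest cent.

Three-stage DDM. Project D₁…D_7; terminal Gordon value at t=7 with g = 0.0435; discount at r = 0.093.
D_1 = 6.2708
D_2 = 8.1583
D_3 = 10.6140
D_4 = 11.2784
D_5 = 11.9845
D_6 = 12.7347
D_7 = 13.5319
TV_7 = 14.1205/(0.093−0.0435) = 285.2630
P₀ = Σ Dₜ/(1+r)ᵗ + TV_7/(1+r)^7 = 204.0857

C$204.09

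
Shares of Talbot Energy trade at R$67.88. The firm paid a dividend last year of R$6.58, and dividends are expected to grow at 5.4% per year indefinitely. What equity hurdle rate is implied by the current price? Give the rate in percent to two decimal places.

15.62%

Rearranging the constant-growth DDM: r = D₁/P₀ + g.
D₁ = 6.58 × (1 + 0.054) = 6.9353.
r = 6.9353 / 67.88 + 0.054 = 0.10217 + 0.054 = 0.15617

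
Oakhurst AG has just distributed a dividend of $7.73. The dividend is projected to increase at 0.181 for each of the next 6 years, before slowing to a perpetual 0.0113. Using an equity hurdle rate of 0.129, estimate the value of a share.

$141.48

Two-stage DDM. Project D₁…D_6 at 0.181, terminal growth 0.0113, discount at r = 0.129.
D_1 = 9.1291
D_2 = 10.7815
D_3 = 12.7330
D_4 = 15.0376
D_5 = 17.7594
D_6 = 20.9739
Terminal value at t=6: TV = D_7/(r−g) = 21.2109/(0.129−0.0113) = 180.2115
P₀ = 9.1291/(1+0.129)^1 + 10.7815/(1+0.129)^2 + 12.7330/(1+0.129)^3 + 15.0376/(1+0.129)^4 + 17.7594/(1+0.129)^5 + 20.9739/(1+0.129)^6 + 180.2115/(1+0.129)^6 = 141.4777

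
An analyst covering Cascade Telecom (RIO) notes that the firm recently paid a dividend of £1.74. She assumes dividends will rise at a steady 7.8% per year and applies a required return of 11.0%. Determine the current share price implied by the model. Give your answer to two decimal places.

Gordon growth model: P₀ = D₁/(r − g). D₁ = 1.74 × (1 + 0.078) = 1.8757.
P₀ = 1.8757 / (0.11 − 0.078) = 1.8757 / 0.032 = 58.6163

£58.62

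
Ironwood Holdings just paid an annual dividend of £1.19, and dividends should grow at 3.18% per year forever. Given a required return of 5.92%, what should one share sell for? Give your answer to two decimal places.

Gordon growth model: P₀ = D₁/(r − g). D₁ = 1.19 × (1 + 0.0318) = 1.2278.
P₀ = 1.2278 / (0.0592 − 0.0318) = 1.2278 / 0.0274 = 44.8118

£44.81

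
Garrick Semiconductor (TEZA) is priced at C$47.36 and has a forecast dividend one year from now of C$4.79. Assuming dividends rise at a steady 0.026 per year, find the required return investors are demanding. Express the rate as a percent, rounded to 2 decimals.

Rearranging the constant-growth DDM: r = D₁/P₀ + g.
r = 4.7900 / 47.36 + 0.026 = 0.10114 + 0.026 = 0.12714

12.71%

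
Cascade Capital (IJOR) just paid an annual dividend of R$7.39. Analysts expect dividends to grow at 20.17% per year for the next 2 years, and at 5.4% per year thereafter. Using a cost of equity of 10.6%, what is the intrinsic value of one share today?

R$193.59

Two-stage DDM. Project D₁…D_2 at 0.2017, terminal growth 0.054, discount at r = 0.106.
D_1 = 8.8806
D_2 = 10.6718
Terminal value at t=2: TV = D_3/(r−g) = 11.2480/(0.106−0.054) = 216.3086
P₀ = 8.8806/(1+0.106)^1 + 10.6718/(1+0.106)^2 + 216.3086/(1+0.106)^2 = 193.5868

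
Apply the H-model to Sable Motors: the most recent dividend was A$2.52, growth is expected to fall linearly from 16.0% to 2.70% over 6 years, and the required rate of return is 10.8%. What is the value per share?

H-model: P₀ = D₀[(1+g_L) + H(g_S−g_L)]/(r−g_L), with H = 6/2 = 3.
P₀ = 2.52 × [(1+0.027) + 3×(0.16−0.027)] / (0.108−0.027)
   = 2.52 × 1.4260 / 0.081 = 44.3644

A$44.36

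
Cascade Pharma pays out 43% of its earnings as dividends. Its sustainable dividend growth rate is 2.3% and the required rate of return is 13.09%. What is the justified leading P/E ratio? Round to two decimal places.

Justified leading P/E = b/(r−g) = 0.43/(0.1309−0.023) = 3.9852

3.99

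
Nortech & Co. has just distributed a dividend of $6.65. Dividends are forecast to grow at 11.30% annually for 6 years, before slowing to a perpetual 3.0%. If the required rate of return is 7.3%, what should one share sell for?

$243.85

Two-stage DDM. Project D₁…D_6 at 0.113, terminal growth 0.03, discount at r = 0.073.
D_1 = 7.4015
D_2 = 8.2378
D_3 = 9.1687
D_4 = 10.2047
D_5 = 11.3579
D_6 = 12.6413
Terminal value at t=6: TV = D_7/(r−g) = 13.0206/(0.073−0.03) = 302.8039
P₀ = 7.4015/(1+0.073)^1 + 8.2378/(1+0.073)^2 + 9.1687/(1+0.073)^3 + 10.2047/(1+0.073)^4 + 11.3579/(1+0.073)^5 + 12.6413/(1+0.073)^6 + 302.8039/(1+0.073)^6 = 243.8515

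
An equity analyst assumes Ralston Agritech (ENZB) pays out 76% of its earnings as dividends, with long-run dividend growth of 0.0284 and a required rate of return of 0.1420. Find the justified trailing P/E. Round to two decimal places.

6.88

Justified trailing P/E = b(1+g)/(r−g) = 0.76×(1+0.0284)/(0.142−0.0284) = 6.8801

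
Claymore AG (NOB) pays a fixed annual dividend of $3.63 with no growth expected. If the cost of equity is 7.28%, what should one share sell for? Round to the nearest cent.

Zero-growth DDM (perpetuity): P₀ = D/r = 3.63 / 0.0728 = 49.8626

$49.86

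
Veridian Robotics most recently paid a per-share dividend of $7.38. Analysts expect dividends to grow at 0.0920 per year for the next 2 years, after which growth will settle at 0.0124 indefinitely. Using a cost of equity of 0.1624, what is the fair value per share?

$57.41

Two-stage DDM. Project D₁…D_2 at 0.092, terminal growth 0.0124, discount at r = 0.1624.
D_1 = 8.0590
D_2 = 8.8004
Terminal value at t=2: TV = D_3/(r−g) = 8.9095/(0.1624−0.0124) = 59.3967
P₀ = 8.0590/(1+0.1624)^1 + 8.8004/(1+0.1624)^2 + 59.3967/(1+0.1624)^2 = 57.4055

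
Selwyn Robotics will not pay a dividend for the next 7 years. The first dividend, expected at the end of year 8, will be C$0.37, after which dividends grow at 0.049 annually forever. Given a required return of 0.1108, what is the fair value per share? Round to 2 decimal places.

C$2.87

Deferred-dividend DDM. At t=7 the remaining stream is a growing perpetuity with first payment D_8 = 0.37.
V_7 = D_8/(r−g) = 0.37/(0.1108−0.049) = 5.9871
P₀ = V_7/(1+r)^7 = 5.9871/(1+0.1108)^7 = 2.8692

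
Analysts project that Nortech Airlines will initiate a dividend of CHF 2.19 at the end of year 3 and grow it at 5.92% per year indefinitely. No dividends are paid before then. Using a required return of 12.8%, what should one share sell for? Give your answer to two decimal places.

Deferred-dividend DDM. At t=2 the remaining stream is a growing perpetuity with first payment D_3 = 2.19.
V_2 = D_3/(r−g) = 2.19/(0.128−0.0592) = 31.8314
P₀ = V_2/(1+r)^2 = 31.8314/(1+0.128)^2 = 25.0171

CHF 25.02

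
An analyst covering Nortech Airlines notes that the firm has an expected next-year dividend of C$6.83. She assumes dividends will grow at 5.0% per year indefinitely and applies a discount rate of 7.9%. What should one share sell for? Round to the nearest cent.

C$235.52

Gordon growth model: P₀ = D₁/(r − g), with D₁ = 6.83 given directly.
P₀ = 6.8300 / (0.079 − 0.05) = 6.8300 / 0.029 = 235.5172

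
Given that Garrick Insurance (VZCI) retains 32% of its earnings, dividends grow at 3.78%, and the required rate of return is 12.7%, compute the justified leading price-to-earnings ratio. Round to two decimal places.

7.62

Payout ratio b = 1 − 0.32 = 0.68.
Justified leading P/E = b/(r−g) = 0.68/(0.127−0.0378) = 7.6233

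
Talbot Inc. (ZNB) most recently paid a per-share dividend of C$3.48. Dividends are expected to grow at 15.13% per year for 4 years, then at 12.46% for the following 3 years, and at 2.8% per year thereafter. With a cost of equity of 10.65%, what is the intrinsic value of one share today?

C$84.11

Three-stage DDM. Project D₁…D_7; terminal Gordon value at t=7 with g = 0.028; discount at r = 0.1065.
D_1 = 4.0065
D_2 = 4.6127
D_3 = 5.3106
D_4 = 6.1141
D_5 = 6.8759
D_6 = 7.7327
D_7 = 8.6962
TV_7 = 8.9397/(0.1065−0.028) = 113.8809
P₀ = Σ Dₜ/(1+r)ᵗ + TV_7/(1+r)^7 = 84.1060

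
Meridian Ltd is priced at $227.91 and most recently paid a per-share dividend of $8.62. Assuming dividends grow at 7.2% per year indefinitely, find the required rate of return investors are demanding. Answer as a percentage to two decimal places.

Rearranging the constant-growth DDM: r = D₁/P₀ + g.
D₁ = 8.62 × (1 + 0.072) = 9.2406.
r = 9.2406 / 227.91 + 0.072 = 0.04055 + 0.072 = 0.11255

11.25%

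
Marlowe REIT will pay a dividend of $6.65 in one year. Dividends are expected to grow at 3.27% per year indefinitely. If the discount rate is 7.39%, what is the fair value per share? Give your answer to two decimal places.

Gordon growth model: P₀ = D₁/(r − g), with D₁ = 6.65 given directly.
P₀ = 6.6500 / (0.0739 − 0.0327) = 6.6500 / 0.0412 = 161.4078

$161.41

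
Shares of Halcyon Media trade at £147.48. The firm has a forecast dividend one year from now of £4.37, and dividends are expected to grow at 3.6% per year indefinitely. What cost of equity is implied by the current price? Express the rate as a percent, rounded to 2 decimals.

6.56%

Rearranging the constant-growth DDM: r = D₁/P₀ + g.
r = 4.3700 / 147.48 + 0.036 = 0.02963 + 0.036 = 0.06563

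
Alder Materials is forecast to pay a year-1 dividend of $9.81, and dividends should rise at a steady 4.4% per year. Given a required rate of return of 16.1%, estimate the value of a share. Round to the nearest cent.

Gordon growth model: P₀ = D₁/(r − g), with D₁ = 9.81 given directly.
P₀ = 9.8100 / (0.161 − 0.044) = 9.8100 / 0.117 = 83.8462

$83.85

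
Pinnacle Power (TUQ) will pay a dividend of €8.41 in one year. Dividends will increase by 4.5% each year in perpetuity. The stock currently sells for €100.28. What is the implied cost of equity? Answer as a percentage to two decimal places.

Rearranging the constant-growth DDM: r = D₁/P₀ + g.
r = 8.4100 / 100.28 + 0.045 = 0.08387 + 0.045 = 0.12887

12.89%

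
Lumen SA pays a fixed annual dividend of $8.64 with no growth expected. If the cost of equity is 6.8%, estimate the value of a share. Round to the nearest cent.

$127.06

Zero-growth DDM (perpetuity): P₀ = D/r = 8.64 / 0.068 = 127.0588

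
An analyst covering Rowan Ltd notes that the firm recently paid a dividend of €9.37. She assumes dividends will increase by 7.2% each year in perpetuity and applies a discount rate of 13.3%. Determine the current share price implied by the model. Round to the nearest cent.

Gordon growth model: P₀ = D₁/(r − g). D₁ = 9.37 × (1 + 0.072) = 10.0446.
P₀ = 10.0446 / (0.133 − 0.072) = 10.0446 / 0.061 = 164.6662

€164.67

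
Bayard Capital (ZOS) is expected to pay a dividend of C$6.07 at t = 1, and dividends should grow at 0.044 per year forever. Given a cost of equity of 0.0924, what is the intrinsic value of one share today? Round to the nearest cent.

Gordon growth model: P₀ = D₁/(r − g), with D₁ = 6.07 given directly.
P₀ = 6.0700 / (0.0924 − 0.044) = 6.0700 / 0.0484 = 125.4132

C$125.41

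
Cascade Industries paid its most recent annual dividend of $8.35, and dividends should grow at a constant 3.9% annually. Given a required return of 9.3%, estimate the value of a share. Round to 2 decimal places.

$160.66

Gordon growth model: P₀ = D₁/(r − g). D₁ = 8.35 × (1 + 0.039) = 8.6756.
P₀ = 8.6756 / (0.093 − 0.039) = 8.6756 / 0.054 = 160.6602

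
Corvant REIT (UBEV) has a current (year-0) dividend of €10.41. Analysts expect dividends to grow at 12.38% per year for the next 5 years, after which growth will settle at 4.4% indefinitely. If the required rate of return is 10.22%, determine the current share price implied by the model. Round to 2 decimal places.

€260.96

Two-stage DDM. Project D₁…D_5 at 0.1238, terminal growth 0.044, discount at r = 0.1022.
D_1 = 11.6988
D_2 = 13.1471
D_3 = 14.7747
D_4 = 16.6038
D_5 = 18.6593
Terminal value at t=5: TV = D_6/(r−g) = 19.4803/(0.1022−0.044) = 334.7136
P₀ = 11.6988/(1+0.1022)^1 + 13.1471/(1+0.1022)^2 + 14.7747/(1+0.1022)^3 + 16.6038/(1+0.1022)^4 + 18.6593/(1+0.1022)^5 + 334.7136/(1+0.1022)^5 = 260.9562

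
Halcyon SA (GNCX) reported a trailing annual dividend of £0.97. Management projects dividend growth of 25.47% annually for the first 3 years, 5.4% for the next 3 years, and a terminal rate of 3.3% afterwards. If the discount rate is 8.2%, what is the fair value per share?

£37.72

Three-stage DDM. Project D₁…D_6; terminal Gordon value at t=6 with g = 0.033; discount at r = 0.082.
D_1 = 1.2171
D_2 = 1.5270
D_3 = 1.9160
D_4 = 2.0194
D_5 = 2.1285
D_6 = 2.2434
TV_6 = 2.3175/(0.082−0.033) = 47.2952
P₀ = Σ Dₜ/(1+r)ᵗ + TV_6/(1+r)^6 = 37.7236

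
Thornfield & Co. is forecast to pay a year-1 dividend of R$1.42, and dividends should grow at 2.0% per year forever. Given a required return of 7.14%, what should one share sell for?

Gordon growth model: P₀ = D₁/(r − g), with D₁ = 1.42 given directly.
P₀ = 1.4200 / (0.0714 − 0.02) = 1.4200 / 0.0514 = 27.6265

R$27.63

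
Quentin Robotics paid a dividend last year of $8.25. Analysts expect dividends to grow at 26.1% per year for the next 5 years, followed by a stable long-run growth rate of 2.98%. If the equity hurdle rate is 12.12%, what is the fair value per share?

$226.77

Two-stage DDM. Project D₁…D_5 at 0.261, terminal growth 0.0298, discount at r = 0.1212.
D_1 = 10.4033
D_2 = 13.1185
D_3 = 16.5424
D_4 = 20.8600
D_5 = 26.3045
Terminal value at t=5: TV = D_6/(r−g) = 27.0883/(0.1212−0.0298) = 296.3713
P₀ = 10.4033/(1+0.1212)^1 + 13.1185/(1+0.1212)^2 + 16.5424/(1+0.1212)^3 + 20.8600/(1+0.1212)^4 + 26.3045/(1+0.1212)^5 + 296.3713/(1+0.1212)^5 = 226.7685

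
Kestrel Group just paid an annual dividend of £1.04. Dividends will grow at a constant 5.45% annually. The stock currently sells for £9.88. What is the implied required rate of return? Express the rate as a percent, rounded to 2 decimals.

16.55%

Rearranging the constant-growth DDM: r = D₁/P₀ + g.
D₁ = 1.04 × (1 + 0.0545) = 1.0967.
r = 1.0967 / 9.88 + 0.0545 = 0.11100 + 0.0545 = 0.16550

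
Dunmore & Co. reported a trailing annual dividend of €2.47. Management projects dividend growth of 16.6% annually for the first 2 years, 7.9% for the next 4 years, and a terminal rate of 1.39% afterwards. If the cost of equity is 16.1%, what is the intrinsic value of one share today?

€26.11

Three-stage DDM. Project D₁…D_6; terminal Gordon value at t=6 with g = 0.0139; discount at r = 0.161.
D_1 = 2.8800
D_2 = 3.3581
D_3 = 3.6234
D_4 = 3.9096
D_5 = 4.2185
D_6 = 4.5518
TV_6 = 4.6150/(0.161−0.0139) = 31.3735
P₀ = Σ Dₜ/(1+r)ᵗ + TV_6/(1+r)^6 = 26.1082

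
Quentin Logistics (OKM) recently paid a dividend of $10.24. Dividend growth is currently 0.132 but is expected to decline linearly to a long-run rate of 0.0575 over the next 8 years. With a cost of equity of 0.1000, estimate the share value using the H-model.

$326.60

H-model: P₀ = D₀[(1+g_L) + H(g_S−g_L)]/(r−g_L), with H = 8/2 = 4.
P₀ = 10.24 × [(1+0.0575) + 4×(0.132−0.0575)] / (0.1−0.0575)
   = 10.24 × 1.3555 / 0.0425 = 326.5958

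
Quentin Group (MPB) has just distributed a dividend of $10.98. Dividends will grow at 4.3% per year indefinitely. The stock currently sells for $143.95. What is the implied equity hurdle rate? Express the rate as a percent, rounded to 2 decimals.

12.26%

Rearranging the constant-growth DDM: r = D₁/P₀ + g.
D₁ = 10.98 × (1 + 0.043) = 11.4521.
r = 11.4521 / 143.95 + 0.043 = 0.07956 + 0.043 = 0.12256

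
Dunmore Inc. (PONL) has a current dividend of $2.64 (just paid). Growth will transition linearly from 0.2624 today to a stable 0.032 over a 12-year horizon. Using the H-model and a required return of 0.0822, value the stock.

$126.97

H-model: P₀ = D₀[(1+g_L) + H(g_S−g_L)]/(r−g_L), with H = 12/2 = 6.
P₀ = 2.64 × [(1+0.032) + 6×(0.2624−0.032)] / (0.0822−0.032)
   = 2.64 × 2.4144 / 0.0502 = 126.9724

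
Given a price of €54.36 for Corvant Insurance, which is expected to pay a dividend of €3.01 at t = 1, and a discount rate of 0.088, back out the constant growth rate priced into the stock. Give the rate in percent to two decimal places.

3.26%

From P₀ = D₁/(r − g), the implied growth is g = r − D₁/P₀.
g = 0.088 − 3.01/54.36 = 0.088 − 0.05537 = 0.03263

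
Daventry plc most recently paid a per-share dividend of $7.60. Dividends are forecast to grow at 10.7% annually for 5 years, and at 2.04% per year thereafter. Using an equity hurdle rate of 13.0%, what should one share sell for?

$99.59

Two-stage DDM. Project D₁…D_5 at 0.107, terminal growth 0.0204, discount at r = 0.13.
D_1 = 8.4132
D_2 = 9.3134
D_3 = 10.3099
D_4 = 11.4131
D_5 = 12.6343
Terminal value at t=5: TV = D_6/(r−g) = 12.8921/(0.13−0.0204) = 117.6282
P₀ = 8.4132/(1+0.13)^1 + 9.3134/(1+0.13)^2 + 10.3099/(1+0.13)^3 + 11.4131/(1+0.13)^4 + 12.6343/(1+0.13)^5 + 117.6282/(1+0.13)^5 = 99.5856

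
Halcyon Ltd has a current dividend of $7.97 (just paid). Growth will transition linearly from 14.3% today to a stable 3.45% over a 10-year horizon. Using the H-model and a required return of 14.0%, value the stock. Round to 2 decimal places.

H-model: P₀ = D₀[(1+g_L) + H(g_S−g_L)]/(r−g_L), with H = 10/2 = 5.
P₀ = 7.97 × [(1+0.0345) + 5×(0.143−0.0345)] / (0.14−0.0345)
   = 7.97 × 1.5770 / 0.1055 = 119.1345

$119.13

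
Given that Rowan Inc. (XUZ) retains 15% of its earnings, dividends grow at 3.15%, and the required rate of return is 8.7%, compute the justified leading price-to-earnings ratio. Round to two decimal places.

Payout ratio b = 1 − 0.15 = 0.85.
Justified leading P/E = b/(r−g) = 0.85/(0.087−0.0315) = 15.3153

15.32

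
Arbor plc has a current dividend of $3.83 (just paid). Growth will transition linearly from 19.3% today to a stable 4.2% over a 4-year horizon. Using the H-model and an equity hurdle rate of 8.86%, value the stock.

H-model: P₀ = D₀[(1+g_L) + H(g_S−g_L)]/(r−g_L), with H = 4/2 = 2.
P₀ = 3.83 × [(1+0.042) + 2×(0.193−0.042)] / (0.0886−0.042)
   = 3.83 × 1.3440 / 0.0466 = 110.4618

$110.46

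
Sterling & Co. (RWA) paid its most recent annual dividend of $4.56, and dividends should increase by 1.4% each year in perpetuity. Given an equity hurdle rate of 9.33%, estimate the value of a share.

Gordon growth model: P₀ = D₁/(r − g). D₁ = 4.56 × (1 + 0.014) = 4.6238.
P₀ = 4.6238 / (0.0933 − 0.014) = 4.6238 / 0.0793 = 58.3082

$58.31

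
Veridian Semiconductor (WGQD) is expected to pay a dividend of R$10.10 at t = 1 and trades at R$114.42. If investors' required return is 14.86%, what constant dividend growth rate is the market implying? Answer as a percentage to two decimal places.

From P₀ = D₁/(r − g), the implied growth is g = r − D₁/P₀.
g = 0.1486 − 10.10/114.42 = 0.1486 − 0.08827 = 0.06033

6.03%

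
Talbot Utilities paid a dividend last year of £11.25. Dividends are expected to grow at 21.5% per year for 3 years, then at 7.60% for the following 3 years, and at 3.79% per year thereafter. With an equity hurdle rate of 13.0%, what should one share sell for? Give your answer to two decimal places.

£213.22

Three-stage DDM. Project D₁…D_6; terminal Gordon value at t=6 with g = 0.0379; discount at r = 0.13.
D_1 = 13.6688
D_2 = 16.6075
D_3 = 20.1782
D_4 = 21.7117
D_5 = 23.3618
D_6 = 25.1373
TV_6 = 26.0900/(0.13−0.0379) = 283.2788
P₀ = Σ Dₜ/(1+r)ᵗ + TV_6/(1+r)^6 = 213.2208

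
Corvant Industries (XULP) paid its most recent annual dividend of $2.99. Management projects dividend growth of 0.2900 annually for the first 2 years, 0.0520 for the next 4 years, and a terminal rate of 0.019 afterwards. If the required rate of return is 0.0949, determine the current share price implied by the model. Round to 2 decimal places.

$70.20

Three-stage DDM. Project D₁…D_6; terminal Gordon value at t=6 with g = 0.019; discount at r = 0.0949.
D_1 = 3.8571
D_2 = 4.9757
D_3 = 5.2344
D_4 = 5.5066
D_5 = 5.7929
D_6 = 6.0942
TV_6 = 6.2099/(0.0949−0.019) = 81.8175
P₀ = Σ Dₜ/(1+r)ᵗ + TV_6/(1+r)^6 = 70.2013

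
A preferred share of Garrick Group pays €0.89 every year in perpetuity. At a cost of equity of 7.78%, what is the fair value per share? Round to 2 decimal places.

€11.44

Zero-growth DDM (perpetuity): P₀ = D/r = 0.89 / 0.0778 = 11.4396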